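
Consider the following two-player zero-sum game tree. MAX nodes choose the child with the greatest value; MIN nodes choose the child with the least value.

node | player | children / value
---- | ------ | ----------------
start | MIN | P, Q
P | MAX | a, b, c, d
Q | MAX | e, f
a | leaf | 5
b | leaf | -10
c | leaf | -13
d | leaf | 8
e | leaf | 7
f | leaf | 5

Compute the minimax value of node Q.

Q (MAX): max(7, 5) = 7

7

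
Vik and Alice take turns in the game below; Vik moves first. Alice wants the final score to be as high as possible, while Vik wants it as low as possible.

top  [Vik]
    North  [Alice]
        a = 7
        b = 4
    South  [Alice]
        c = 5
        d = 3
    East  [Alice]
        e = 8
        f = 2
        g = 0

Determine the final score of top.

North (Alice): max(7, 4) = 7
South (Alice): max(5, 3) = 5
East (Alice): max(8, 2, 0) = 8
top (Vik): min(7, 5, 8) = 5

5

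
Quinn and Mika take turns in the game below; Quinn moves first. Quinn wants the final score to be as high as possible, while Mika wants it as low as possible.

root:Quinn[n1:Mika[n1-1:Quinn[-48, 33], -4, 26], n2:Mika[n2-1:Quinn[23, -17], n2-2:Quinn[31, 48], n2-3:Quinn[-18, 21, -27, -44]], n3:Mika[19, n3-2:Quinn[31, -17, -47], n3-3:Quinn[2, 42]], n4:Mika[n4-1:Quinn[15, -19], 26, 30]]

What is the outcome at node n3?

n3-2 (Quinn): max(31, -17, -47) = 31
n3-3 (Quinn): max(2, 42) = 42
n3 (Mika): min(19, 31, 42) = 19

19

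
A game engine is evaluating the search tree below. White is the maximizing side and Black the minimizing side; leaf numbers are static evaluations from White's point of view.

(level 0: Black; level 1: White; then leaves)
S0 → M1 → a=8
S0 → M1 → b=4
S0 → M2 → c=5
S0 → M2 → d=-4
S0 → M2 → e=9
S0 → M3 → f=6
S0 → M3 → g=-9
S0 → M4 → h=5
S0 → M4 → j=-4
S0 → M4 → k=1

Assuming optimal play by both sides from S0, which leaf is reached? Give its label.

M1 (White): max(8, 4) = 8
M2 (White): max(5, -4, 9) = 9
M3 (White): max(6, -9) = 6
M4 (White): max(5, -4, 1) = 5
S0 (Black): min(8, 9, 6, 5) = 5
At S0, Black picks M4 (lowest: 5).
At M4, White picks h (highest: 5).
Terminal value 5.

h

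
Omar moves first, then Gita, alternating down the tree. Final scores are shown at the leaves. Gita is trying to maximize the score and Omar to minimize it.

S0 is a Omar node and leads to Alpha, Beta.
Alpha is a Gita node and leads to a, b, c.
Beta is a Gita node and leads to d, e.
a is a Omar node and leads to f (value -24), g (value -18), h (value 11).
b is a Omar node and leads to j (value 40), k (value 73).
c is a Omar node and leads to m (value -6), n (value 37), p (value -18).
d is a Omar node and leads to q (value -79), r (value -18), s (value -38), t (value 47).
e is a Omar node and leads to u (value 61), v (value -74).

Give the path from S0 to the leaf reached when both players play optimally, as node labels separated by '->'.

a (Omar): min(-24, -18, 11) = -24
b (Omar): min(40, 73) = 40
c (Omar): min(-6, 37, -18) = -18
Alpha (Gita): max(-24, 40, -18) = 40
d (Omar): min(-79, -18, -38, 47) = -79
e (Omar): min(61, -74) = -74
Beta (Gita): max(-79, -74) = -74
S0 (Omar): min(40, -74) = -74
At S0, Omar picks Beta (lowest: -74).
At Beta, Gita picks e (highest: -74).
At e, Omar picks v (lowest: -74).
Terminal value -74.

S0 -> Beta -> e -> v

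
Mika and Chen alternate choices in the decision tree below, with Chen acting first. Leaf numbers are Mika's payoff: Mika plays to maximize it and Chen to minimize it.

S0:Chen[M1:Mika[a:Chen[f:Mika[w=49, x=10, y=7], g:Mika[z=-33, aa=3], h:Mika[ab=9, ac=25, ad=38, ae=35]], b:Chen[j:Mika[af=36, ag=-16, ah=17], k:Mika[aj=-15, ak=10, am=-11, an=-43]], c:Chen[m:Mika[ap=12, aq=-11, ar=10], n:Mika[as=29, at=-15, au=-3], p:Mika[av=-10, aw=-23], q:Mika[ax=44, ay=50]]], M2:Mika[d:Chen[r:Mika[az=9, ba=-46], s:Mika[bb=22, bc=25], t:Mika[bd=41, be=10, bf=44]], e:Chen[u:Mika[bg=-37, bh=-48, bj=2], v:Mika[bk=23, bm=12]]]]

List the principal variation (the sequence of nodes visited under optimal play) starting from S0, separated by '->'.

f (Mika): max(49, 10, 7) = 49
g (Mika): max(-33, 3) = 3
h (Mika): max(9, 25, 38, 35) = 38
a (Chen): min(49, 3, 38) = 3
j (Mika): max(36, -16, 17) = 36
k (Mika): max(-15, 10, -11, -43) = 10
b (Chen): min(36, 10) = 10
m (Mika): max(12, -11, 10) = 12
n (Mika): max(29, -15, -3) = 29
p (Mika): max(-10, -23) = -10
q (Mika): max(44, 50) = 50
c (Chen): min(12, 29, -10, 50) = -10
M1 (Mika): max(3, 10, -10) = 10
r (Mika): max(9, -46) = 9
s (Mika): max(22, 25) = 25
t (Mika): max(41, 10, 44) = 44
d (Chen): min(9, 25, 44) = 9
u (Mika): max(-37, -48, 2) = 2
v (Mika): max(23, 12) = 23
e (Chen): min(2, 23) = 2
M2 (Mika): max(9, 2) = 9
S0 (Chen): min(10, 9) = 9
At S0, Chen picks M2 (lowest: 9).
At M2, Mika picks d (highest: 9).
At d, Chen picks r (lowest: 9).
At r, Mika picks az (highest: 9).
Terminal value 9.

S0 -> M2 -> d -> r -> az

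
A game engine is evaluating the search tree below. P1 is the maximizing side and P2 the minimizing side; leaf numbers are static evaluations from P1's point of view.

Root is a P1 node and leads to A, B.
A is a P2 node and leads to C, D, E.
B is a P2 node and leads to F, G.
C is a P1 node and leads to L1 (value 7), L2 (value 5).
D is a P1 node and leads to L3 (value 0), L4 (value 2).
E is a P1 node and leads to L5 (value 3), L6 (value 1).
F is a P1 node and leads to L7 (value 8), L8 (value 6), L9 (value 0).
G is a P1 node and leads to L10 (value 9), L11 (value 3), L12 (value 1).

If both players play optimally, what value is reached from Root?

C (P1): max(7, 5) = 7
D (P1): max(0, 2) = 2
E (P1): max(3, 1) = 3
A (P2): min(7, 2, 3) = 2
F (P1): max(8, 6, 0) = 8
G (P1): max(9, 3, 1) = 9
B (P2): min(8, 9) = 8
Root (P1): max(2, 8) = 8

8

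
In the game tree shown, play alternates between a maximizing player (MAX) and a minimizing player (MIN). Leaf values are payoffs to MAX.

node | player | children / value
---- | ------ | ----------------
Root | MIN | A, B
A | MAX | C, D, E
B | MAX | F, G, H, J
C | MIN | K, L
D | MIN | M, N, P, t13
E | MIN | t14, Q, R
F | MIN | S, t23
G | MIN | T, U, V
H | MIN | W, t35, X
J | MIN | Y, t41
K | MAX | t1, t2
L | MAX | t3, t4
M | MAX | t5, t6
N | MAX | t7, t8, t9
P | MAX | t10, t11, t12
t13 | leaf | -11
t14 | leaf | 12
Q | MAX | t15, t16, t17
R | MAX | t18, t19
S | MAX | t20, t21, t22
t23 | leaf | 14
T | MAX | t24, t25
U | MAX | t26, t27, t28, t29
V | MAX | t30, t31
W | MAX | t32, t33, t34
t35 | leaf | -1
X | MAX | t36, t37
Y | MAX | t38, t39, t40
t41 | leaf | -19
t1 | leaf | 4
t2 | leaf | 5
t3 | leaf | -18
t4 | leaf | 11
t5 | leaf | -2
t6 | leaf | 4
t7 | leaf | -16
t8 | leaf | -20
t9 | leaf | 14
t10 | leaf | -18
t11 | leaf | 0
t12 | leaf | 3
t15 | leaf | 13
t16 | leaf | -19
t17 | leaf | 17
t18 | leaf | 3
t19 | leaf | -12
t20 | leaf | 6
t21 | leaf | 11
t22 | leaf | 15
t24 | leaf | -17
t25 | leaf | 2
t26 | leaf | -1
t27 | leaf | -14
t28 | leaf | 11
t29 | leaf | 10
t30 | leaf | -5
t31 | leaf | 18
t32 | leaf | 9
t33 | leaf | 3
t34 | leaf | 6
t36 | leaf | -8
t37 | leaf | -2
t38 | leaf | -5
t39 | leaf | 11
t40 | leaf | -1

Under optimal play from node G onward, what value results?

T (MAX): max(-17, 2) = 2
U (MAX): max(-1, -14, 11, 10) = 11
V (MAX): max(-5, 18) = 18
G (MIN): min(2, 11, 18) = 2

2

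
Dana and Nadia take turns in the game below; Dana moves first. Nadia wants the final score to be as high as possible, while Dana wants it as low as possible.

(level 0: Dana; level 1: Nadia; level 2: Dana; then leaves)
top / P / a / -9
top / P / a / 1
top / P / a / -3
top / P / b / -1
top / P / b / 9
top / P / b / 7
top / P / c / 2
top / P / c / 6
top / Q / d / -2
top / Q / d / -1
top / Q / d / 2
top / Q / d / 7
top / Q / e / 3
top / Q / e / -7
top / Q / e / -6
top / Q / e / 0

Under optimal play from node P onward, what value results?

a (Dana): min(-9, 1, -3) = -9
b (Dana): min(-1, 9, 7) = -1
c (Dana): min(2, 6) = 2
P (Nadia): max(-9, -1, 2) = 2

2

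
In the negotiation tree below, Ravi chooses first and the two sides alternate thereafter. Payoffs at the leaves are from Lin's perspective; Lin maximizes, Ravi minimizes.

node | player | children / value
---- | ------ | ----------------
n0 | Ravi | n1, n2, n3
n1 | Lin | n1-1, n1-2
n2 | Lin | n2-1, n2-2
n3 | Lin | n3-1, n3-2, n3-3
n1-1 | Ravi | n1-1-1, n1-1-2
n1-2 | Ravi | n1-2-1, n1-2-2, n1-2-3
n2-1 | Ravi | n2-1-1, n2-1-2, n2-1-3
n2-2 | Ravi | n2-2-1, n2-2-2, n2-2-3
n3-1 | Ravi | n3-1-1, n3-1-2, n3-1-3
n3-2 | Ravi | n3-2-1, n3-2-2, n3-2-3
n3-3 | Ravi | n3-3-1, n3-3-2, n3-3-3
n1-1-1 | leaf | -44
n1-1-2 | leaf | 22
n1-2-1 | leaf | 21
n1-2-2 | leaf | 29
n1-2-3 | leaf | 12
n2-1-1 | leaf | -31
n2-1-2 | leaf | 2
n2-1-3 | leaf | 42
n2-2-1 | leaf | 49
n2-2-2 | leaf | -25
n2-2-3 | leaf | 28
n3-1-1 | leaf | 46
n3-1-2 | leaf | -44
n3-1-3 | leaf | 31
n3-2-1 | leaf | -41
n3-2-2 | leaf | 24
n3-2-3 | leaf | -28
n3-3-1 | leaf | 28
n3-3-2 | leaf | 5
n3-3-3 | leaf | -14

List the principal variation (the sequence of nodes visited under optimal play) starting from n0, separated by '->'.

n0 -> n2 -> n2-2 -> n2-2-2

n1-1 (Ravi): min(-44, 22) = -44
n1-2 (Ravi): min(21, 29, 12) = 12
n1 (Lin): max(-44, 12) = 12
n2-1 (Ravi): min(-31, 2, 42) = -31
n2-2 (Ravi): min(49, -25, 28) = -25
n2 (Lin): max(-31, -25) = -25
n3-1 (Ravi): min(46, -44, 31) = -44
n3-2 (Ravi): min(-41, 24, -28) = -41
n3-3 (Ravi): min(28, 5, -14) = -14
n3 (Lin): max(-44, -41, -14) = -14
n0 (Ravi): min(12, -25, -14) = -25
At n0, Ravi picks n2 (lowest: -25).
At n2, Lin picks n2-2 (highest: -25).
At n2-2, Ravi picks n2-2-2 (lowest: -25).
Terminal value -25.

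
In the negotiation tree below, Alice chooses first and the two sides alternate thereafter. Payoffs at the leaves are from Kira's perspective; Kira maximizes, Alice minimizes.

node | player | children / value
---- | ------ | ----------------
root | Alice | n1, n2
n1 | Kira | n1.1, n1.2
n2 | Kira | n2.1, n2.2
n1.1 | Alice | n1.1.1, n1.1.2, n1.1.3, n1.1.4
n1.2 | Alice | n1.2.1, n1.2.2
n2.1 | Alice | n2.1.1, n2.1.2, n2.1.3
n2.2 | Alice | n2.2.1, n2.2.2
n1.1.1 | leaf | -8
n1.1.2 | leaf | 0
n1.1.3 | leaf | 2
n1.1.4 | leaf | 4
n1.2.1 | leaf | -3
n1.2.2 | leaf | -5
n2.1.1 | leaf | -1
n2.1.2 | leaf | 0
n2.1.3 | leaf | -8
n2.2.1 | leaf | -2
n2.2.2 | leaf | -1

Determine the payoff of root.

-5

n1.1 (Alice): min(-8, 0, 2, 4) = -8
n1.2 (Alice): min(-3, -5) = -5
n1 (Kira): max(-8, -5) = -5
n2.1 (Alice): min(-1, 0, -8) = -8
n2.2 (Alice): min(-2, -1) = -2
n2 (Kira): max(-8, -2) = -2
root (Alice): min(-5, -2) = -5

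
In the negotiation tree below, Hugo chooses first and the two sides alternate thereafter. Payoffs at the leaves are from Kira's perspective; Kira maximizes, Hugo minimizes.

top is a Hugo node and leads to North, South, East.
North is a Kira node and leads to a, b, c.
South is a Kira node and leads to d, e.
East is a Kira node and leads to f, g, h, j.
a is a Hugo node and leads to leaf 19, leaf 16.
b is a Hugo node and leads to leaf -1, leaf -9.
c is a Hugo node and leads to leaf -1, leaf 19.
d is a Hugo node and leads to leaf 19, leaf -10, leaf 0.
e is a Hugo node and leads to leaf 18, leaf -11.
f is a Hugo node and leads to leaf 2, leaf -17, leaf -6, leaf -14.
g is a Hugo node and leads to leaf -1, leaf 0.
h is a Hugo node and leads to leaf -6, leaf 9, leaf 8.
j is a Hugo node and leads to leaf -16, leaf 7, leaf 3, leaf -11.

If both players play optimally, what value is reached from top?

-10

a (Hugo): min(19, 16) = 16
b (Hugo): min(-1, -9) = -9
c (Hugo): min(-1, 19) = -1
North (Kira): max(16, -9, -1) = 16
d (Hugo): min(19, -10, 0) = -10
e (Hugo): min(18, -11) = -11
South (Kira): max(-10, -11) = -10
f (Hugo): min(2, -17, -6, -14) = -17
g (Hugo): min(-1, 0) = -1
h (Hugo): min(-6, 9, 8) = -6
j (Hugo): min(-16, 7, 3, -11) = -16
East (Kira): max(-17, -1, -6, -16) = -1
top (Hugo): min(16, -10, -1) = -10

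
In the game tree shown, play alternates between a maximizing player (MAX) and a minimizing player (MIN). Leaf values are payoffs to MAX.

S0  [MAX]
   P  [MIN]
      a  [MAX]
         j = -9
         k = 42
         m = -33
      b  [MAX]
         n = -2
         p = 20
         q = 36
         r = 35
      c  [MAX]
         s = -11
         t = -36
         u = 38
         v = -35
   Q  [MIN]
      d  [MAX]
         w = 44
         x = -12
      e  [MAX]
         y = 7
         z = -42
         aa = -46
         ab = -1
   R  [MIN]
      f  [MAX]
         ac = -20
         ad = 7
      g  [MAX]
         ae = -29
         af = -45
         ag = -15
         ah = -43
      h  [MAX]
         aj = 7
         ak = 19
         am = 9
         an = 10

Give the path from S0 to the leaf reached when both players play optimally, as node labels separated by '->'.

a (MAX): max(-9, 42, -33) = 42
b (MAX): max(-2, 20, 36, 35) = 36
c (MAX): max(-11, -36, 38, -35) = 38
P (MIN): min(42, 36, 38) = 36
d (MAX): max(44, -12) = 44
e (MAX): max(7, -42, -46, -1) = 7
Q (MIN): min(44, 7) = 7
f (MAX): max(-20, 7) = 7
g (MAX): max(-29, -45, -15, -43) = -15
h (MAX): max(7, 19, 9, 10) = 19
R (MIN): min(7, -15, 19) = -15
S0 (MAX): max(36, 7, -15) = 36
At S0, MAX picks P (highest: 36).
At P, MIN picks b (lowest: 36).
At b, MAX picks q (highest: 36).
Terminal value 36.

S0 -> P -> b -> q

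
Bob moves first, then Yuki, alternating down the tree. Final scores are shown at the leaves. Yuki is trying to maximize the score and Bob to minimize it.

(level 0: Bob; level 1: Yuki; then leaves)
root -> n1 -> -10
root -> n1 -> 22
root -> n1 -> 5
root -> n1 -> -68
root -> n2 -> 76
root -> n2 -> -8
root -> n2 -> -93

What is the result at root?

22

n1 (Yuki): max(-10, 22, 5, -68) = 22
n2 (Yuki): max(76, -8, -93) = 76
root (Bob): min(22, 76) = 22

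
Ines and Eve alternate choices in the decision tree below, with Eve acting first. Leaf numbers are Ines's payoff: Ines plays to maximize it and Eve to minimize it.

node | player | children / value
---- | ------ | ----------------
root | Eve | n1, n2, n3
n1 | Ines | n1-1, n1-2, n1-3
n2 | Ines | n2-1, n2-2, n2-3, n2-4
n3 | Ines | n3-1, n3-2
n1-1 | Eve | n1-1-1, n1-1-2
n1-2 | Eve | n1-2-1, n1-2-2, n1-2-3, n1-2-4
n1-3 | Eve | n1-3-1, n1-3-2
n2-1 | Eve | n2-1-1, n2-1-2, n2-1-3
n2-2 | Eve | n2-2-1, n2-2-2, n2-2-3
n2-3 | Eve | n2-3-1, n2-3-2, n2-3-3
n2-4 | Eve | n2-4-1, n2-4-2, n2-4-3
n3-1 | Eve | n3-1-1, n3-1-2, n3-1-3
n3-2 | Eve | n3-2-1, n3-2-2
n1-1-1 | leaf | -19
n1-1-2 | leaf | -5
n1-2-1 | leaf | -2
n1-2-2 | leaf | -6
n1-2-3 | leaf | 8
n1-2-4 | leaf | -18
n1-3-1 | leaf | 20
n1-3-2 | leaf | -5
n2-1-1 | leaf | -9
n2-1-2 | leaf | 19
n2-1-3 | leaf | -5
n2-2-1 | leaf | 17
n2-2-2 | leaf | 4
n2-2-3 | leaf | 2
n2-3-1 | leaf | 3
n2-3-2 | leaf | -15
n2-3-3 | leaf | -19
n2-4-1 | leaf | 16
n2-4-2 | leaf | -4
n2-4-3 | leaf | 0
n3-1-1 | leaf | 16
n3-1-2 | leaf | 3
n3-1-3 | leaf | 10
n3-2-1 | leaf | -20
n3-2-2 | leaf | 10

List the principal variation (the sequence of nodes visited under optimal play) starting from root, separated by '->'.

n1-1 (Eve): min(-19, -5) = -19
n1-2 (Eve): min(-2, -6, 8, -18) = -18
n1-3 (Eve): min(20, -5) = -5
n1 (Ines): max(-19, -18, -5) = -5
n2-1 (Eve): min(-9, 19, -5) = -9
n2-2 (Eve): min(17, 4, 2) = 2
n2-3 (Eve): min(3, -15, -19) = -19
n2-4 (Eve): min(16, -4, 0) = -4
n2 (Ines): max(-9, 2, -19, -4) = 2
n3-1 (Eve): min(16, 3, 10) = 3
n3-2 (Eve): min(-20, 10) = -20
n3 (Ines): max(3, -20) = 3
root (Eve): min(-5, 2, 3) = -5
At root, Eve picks n1 (lowest: -5).
At n1, Ines picks n1-3 (highest: -5).
At n1-3, Eve picks n1-3-2 (lowest: -5).
Terminal value -5.

root -> n1 -> n1-3 -> n1-3-2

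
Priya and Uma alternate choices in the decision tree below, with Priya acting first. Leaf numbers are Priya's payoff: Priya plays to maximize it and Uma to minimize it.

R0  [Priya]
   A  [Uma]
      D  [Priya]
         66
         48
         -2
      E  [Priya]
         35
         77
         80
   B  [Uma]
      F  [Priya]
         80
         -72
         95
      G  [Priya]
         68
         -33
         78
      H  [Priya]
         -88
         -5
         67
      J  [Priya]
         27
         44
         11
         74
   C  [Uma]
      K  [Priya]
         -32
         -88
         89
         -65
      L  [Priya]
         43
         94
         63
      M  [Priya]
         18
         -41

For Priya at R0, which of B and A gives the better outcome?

B

F (Priya): max(80, -72, 95) = 95
G (Priya): max(68, -33, 78) = 78
H (Priya): max(-88, -5, 67) = 67
J (Priya): max(27, 44, 11, 74) = 74
B (Uma): min(95, 78, 67, 74) = 67
D (Priya): max(66, 48, -2) = 66
E (Priya): max(35, 77, 80) = 80
A (Uma): min(66, 80) = 66
Priya prefers the higher value; B=67, A=66. B is better since 67 > 66.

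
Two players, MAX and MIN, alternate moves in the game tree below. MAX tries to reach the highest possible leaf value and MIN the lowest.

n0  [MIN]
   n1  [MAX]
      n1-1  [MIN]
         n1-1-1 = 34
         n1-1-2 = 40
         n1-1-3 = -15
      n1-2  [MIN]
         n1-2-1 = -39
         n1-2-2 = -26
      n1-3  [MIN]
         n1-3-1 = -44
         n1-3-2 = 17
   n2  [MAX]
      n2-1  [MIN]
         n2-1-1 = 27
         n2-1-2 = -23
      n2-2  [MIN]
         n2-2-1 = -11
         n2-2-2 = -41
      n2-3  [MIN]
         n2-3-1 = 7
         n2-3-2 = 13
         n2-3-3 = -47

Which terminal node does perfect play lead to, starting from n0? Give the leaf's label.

n2-1-2

n1-1 (MIN): min(34, 40, -15) = -15
n1-2 (MIN): min(-39, -26) = -39
n1-3 (MIN): min(-44, 17) = -44
n1 (MAX): max(-15, -39, -44) = -15
n2-1 (MIN): min(27, -23) = -23
n2-2 (MIN): min(-11, -41) = -41
n2-3 (MIN): min(7, 13, -47) = -47
n2 (MAX): max(-23, -41, -47) = -23
n0 (MIN): min(-15, -23) = -23
At n0, MIN picks n2 (lowest: -23).
At n2, MAX picks n2-1 (highest: -23).
At n2-1, MIN picks n2-1-2 (lowest: -23).
Terminal value -23.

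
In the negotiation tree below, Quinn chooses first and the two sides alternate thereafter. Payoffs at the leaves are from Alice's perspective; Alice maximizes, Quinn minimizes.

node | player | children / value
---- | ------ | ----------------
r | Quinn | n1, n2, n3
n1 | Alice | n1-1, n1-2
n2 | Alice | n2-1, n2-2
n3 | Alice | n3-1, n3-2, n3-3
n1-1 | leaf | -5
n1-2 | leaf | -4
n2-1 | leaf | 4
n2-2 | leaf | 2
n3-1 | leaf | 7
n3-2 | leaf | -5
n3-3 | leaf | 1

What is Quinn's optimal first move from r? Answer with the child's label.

n1

n1 (Alice): max(-5, -4) = -4
n2 (Alice): max(4, 2) = 4
n3 (Alice): max(7, -5, 1) = 7
r (Quinn): min(-4, 4, 7) = -4
Quinn at r wants the lowest of {n1=-4, n2=4, n3=7}, so chooses n1.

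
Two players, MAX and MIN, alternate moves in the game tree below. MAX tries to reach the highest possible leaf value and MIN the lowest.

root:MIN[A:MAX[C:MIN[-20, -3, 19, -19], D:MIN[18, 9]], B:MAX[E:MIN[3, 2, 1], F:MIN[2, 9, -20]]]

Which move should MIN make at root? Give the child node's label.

B

C (MIN): min(-20, -3, 19, -19) = -20
D (MIN): min(18, 9) = 9
A (MAX): max(-20, 9) = 9
E (MIN): min(3, 2, 1) = 1
F (MIN): min(2, 9, -20) = -20
B (MAX): max(1, -20) = 1
root (MIN): min(9, 1) = 1
MIN at root wants the lowest of {A=9, B=1}, so chooses B.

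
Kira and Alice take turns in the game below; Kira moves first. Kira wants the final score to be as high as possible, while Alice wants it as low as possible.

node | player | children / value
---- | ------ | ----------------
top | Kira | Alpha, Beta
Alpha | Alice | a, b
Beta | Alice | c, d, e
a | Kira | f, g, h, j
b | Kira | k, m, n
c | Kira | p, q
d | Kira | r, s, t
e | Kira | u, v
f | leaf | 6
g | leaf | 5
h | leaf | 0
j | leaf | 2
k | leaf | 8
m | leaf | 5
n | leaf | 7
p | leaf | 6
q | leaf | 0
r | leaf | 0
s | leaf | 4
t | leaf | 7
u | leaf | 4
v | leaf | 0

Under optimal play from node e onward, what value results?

4

e (Kira): max(4, 0) = 4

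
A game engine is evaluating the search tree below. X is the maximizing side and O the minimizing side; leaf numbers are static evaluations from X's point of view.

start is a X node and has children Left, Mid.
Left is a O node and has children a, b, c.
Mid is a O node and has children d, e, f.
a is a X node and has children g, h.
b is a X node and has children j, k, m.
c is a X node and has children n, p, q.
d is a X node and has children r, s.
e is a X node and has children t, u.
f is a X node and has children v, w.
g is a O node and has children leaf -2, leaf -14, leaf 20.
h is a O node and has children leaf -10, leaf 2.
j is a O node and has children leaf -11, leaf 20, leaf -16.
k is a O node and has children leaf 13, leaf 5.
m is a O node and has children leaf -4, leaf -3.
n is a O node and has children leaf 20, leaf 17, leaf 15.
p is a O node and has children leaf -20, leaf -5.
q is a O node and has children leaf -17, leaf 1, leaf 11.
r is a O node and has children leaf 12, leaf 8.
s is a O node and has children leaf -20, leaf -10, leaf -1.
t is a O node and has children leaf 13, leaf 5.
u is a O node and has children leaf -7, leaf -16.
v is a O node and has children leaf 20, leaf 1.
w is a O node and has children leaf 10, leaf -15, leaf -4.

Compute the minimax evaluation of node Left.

-10

g (O): min(-2, -14, 20) = -14
h (O): min(-10, 2) = -10
a (X): max(-14, -10) = -10
j (O): min(-11, 20, -16) = -16
k (O): min(13, 5) = 5
m (O): min(-4, -3) = -4
b (X): max(-16, 5, -4) = 5
n (O): min(20, 17, 15) = 15
p (O): min(-20, -5) = -20
q (O): min(-17, 1, 11) = -17
c (X): max(15, -20, -17) = 15
Left (O): min(-10, 5, 15) = -10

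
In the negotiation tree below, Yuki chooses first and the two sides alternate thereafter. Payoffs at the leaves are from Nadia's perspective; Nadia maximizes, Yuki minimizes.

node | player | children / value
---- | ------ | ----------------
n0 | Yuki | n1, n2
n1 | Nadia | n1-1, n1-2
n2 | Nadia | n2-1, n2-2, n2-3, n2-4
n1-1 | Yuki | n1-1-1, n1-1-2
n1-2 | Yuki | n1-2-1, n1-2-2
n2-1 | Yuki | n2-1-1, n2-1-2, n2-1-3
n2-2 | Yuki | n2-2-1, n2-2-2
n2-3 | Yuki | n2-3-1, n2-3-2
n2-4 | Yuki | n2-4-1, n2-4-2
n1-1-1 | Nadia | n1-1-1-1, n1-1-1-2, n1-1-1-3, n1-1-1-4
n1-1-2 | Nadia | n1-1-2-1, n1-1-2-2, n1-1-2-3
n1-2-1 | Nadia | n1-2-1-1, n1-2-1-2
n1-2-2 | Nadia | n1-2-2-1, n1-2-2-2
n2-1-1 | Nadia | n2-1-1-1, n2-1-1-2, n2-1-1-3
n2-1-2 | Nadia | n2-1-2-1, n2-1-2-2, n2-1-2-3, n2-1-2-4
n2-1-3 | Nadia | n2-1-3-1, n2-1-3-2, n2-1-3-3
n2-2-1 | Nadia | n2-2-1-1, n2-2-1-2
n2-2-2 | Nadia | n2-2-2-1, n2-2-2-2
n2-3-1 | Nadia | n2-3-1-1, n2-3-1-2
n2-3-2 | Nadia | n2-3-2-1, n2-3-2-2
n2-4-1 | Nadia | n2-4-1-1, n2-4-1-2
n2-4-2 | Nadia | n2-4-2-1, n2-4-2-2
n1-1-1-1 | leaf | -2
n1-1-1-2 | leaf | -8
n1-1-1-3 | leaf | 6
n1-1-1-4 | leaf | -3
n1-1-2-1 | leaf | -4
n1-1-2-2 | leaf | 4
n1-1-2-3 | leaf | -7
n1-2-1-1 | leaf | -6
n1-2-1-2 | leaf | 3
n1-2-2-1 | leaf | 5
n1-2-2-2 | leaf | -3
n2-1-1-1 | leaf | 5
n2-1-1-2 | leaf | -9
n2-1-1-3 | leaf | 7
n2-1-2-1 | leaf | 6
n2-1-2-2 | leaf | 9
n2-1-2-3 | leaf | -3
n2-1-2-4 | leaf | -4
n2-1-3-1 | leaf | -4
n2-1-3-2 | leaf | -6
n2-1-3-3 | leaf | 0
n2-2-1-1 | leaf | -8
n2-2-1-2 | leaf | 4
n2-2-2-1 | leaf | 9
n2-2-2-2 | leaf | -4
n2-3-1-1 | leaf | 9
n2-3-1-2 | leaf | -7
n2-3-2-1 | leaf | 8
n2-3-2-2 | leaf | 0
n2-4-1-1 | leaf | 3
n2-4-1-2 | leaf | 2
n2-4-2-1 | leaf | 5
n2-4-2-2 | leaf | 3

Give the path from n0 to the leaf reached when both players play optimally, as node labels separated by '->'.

n1-1-1 (Nadia): max(-2, -8, 6, -3) = 6
n1-1-2 (Nadia): max(-4, 4, -7) = 4
n1-1 (Yuki): min(6, 4) = 4
n1-2-1 (Nadia): max(-6, 3) = 3
n1-2-2 (Nadia): max(5, -3) = 5
n1-2 (Yuki): min(3, 5) = 3
n1 (Nadia): max(4, 3) = 4
n2-1-1 (Nadia): max(5, -9, 7) = 7
n2-1-2 (Nadia): max(6, 9, -3, -4) = 9
n2-1-3 (Nadia): max(-4, -6, 0) = 0
n2-1 (Yuki): min(7, 9, 0) = 0
n2-2-1 (Nadia): max(-8, 4) = 4
n2-2-2 (Nadia): max(9, -4) = 9
n2-2 (Yuki): min(4, 9) = 4
n2-3-1 (Nadia): max(9, -7) = 9
n2-3-2 (Nadia): max(8, 0) = 8
n2-3 (Yuki): min(9, 8) = 8
n2-4-1 (Nadia): max(3, 2) = 3
n2-4-2 (Nadia): max(5, 3) = 5
n2-4 (Yuki): min(3, 5) = 3
n2 (Nadia): max(0, 4, 8, 3) = 8
n0 (Yuki): min(4, 8) = 4
At n0, Yuki picks n1 (lowest: 4).
At n1, Nadia picks n1-1 (highest: 4).
At n1-1, Yuki picks n1-1-2 (lowest: 4).
At n1-1-2, Nadia picks n1-1-2-2 (highest: 4).
Terminal value 4.

n0 -> n1 -> n1-1 -> n1-1-2 -> n1-1-2-2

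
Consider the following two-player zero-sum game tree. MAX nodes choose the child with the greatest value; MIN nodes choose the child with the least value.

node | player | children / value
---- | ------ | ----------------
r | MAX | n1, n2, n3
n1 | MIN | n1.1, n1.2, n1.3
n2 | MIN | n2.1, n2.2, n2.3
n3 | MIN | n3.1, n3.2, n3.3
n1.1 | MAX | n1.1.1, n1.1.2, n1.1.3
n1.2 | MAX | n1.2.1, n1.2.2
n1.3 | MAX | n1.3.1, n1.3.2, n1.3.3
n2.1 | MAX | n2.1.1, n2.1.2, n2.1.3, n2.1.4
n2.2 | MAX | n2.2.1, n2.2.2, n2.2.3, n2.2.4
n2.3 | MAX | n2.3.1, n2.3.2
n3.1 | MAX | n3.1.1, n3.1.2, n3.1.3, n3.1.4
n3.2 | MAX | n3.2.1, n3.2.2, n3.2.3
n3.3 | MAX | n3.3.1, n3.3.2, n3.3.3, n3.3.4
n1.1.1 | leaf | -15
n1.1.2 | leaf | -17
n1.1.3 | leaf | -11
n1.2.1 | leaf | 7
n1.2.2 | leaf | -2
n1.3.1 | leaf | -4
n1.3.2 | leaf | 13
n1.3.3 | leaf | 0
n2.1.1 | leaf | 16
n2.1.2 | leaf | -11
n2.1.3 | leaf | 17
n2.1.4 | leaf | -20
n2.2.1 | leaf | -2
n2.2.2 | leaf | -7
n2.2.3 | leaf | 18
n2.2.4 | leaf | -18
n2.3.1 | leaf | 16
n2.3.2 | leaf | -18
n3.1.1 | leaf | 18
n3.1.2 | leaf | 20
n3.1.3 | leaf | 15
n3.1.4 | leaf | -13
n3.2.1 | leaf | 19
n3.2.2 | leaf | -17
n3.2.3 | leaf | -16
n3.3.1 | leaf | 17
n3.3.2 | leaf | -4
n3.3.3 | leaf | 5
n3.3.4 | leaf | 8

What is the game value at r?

n1.1 (MAX): max(-15, -17, -11) = -11
n1.2 (MAX): max(7, -2) = 7
n1.3 (MAX): max(-4, 13, 0) = 13
n1 (MIN): min(-11, 7, 13) = -11
n2.1 (MAX): max(16, -11, 17, -20) = 17
n2.2 (MAX): max(-2, -7, 18, -18) = 18
n2.3 (MAX): max(16, -18) = 16
n2 (MIN): min(17, 18, 16) = 16
n3.1 (MAX): max(18, 20, 15, -13) = 20
n3.2 (MAX): max(19, -17, -16) = 19
n3.3 (MAX): max(17, -4, 5, 8) = 17
n3 (MIN): min(20, 19, 17) = 17
r (MAX): max(-11, 16, 17) = 17

17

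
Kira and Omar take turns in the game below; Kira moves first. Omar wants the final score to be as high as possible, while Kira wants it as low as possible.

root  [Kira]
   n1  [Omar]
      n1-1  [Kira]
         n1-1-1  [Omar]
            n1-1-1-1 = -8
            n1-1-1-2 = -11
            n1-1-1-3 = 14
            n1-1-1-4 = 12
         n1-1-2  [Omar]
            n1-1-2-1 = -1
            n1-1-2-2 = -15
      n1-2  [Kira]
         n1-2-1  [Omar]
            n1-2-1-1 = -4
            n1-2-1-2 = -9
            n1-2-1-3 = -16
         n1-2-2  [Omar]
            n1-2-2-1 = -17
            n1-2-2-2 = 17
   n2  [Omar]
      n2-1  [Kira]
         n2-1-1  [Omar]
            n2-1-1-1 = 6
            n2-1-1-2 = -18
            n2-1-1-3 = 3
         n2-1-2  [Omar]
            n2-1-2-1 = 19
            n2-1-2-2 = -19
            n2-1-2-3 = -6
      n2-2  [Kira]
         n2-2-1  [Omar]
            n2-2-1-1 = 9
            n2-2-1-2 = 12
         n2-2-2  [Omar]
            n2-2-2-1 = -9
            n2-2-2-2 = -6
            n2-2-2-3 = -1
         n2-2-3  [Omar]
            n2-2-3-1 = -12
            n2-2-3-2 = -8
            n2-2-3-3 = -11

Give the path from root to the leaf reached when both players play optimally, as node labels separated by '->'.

n1-1-1 (Omar): max(-8, -11, 14, 12) = 14
n1-1-2 (Omar): max(-1, -15) = -1
n1-1 (Kira): min(14, -1) = -1
n1-2-1 (Omar): max(-4, -9, -16) = -4
n1-2-2 (Omar): max(-17, 17) = 17
n1-2 (Kira): min(-4, 17) = -4
n1 (Omar): max(-1, -4) = -1
n2-1-1 (Omar): max(6, -18, 3) = 6
n2-1-2 (Omar): max(19, -19, -6) = 19
n2-1 (Kira): min(6, 19) = 6
n2-2-1 (Omar): max(9, 12) = 12
n2-2-2 (Omar): max(-9, -6, -1) = -1
n2-2-3 (Omar): max(-12, -8, -11) = -8
n2-2 (Kira): min(12, -1, -8) = -8
n2 (Omar): max(6, -8) = 6
root (Kira): min(-1, 6) = -1
At root, Kira picks n1 (lowest: -1).
At n1, Omar picks n1-1 (highest: -1).
At n1-1, Kira picks n1-1-2 (lowest: -1).
At n1-1-2, Omar picks n1-1-2-1 (highest: -1).
Terminal value -1.

root -> n1 -> n1-1 -> n1-1-2 -> n1-1-2-1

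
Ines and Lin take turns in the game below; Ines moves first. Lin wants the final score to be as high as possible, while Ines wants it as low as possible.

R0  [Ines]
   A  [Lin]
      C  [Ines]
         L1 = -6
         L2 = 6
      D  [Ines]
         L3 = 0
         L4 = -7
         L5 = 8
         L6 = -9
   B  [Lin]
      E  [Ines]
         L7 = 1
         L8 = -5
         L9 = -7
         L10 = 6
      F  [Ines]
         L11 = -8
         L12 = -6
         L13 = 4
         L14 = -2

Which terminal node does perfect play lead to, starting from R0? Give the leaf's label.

C (Ines): min(-6, 6) = -6
D (Ines): min(0, -7, 8, -9) = -9
A (Lin): max(-6, -9) = -6
E (Ines): min(1, -5, -7, 6) = -7
F (Ines): min(-8, -6, 4, -2) = -8
B (Lin): max(-7, -8) = -7
R0 (Ines): min(-6, -7) = -7
At R0, Ines picks B (lowest: -7).
At B, Lin picks E (highest: -7).
At E, Ines picks L9 (lowest: -7).
Terminal value -7.

L9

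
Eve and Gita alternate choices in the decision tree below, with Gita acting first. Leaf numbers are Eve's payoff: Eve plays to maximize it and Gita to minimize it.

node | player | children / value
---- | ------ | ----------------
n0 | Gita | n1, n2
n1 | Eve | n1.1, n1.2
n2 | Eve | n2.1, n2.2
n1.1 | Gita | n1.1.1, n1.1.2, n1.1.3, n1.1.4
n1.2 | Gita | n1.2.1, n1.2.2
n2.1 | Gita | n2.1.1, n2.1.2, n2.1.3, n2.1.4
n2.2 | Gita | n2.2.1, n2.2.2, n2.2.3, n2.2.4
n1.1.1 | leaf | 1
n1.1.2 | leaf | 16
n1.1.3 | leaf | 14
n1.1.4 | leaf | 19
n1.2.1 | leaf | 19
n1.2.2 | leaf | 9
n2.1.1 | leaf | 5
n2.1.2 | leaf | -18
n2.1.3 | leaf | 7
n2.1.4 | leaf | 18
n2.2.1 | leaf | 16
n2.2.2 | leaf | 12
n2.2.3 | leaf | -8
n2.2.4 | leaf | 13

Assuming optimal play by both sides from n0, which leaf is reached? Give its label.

n1.1 (Gita): min(1, 16, 14, 19) = 1
n1.2 (Gita): min(19, 9) = 9
n1 (Eve): max(1, 9) = 9
n2.1 (Gita): min(5, -18, 7, 18) = -18
n2.2 (Gita): min(16, 12, -8, 13) = -8
n2 (Eve): max(-18, -8) = -8
n0 (Gita): min(9, -8) = -8
At n0, Gita picks n2 (lowest: -8).
At n2, Eve picks n2.2 (highest: -8).
At n2.2, Gita picks n2.2.3 (lowest: -8).
Terminal value -8.

n2.2.3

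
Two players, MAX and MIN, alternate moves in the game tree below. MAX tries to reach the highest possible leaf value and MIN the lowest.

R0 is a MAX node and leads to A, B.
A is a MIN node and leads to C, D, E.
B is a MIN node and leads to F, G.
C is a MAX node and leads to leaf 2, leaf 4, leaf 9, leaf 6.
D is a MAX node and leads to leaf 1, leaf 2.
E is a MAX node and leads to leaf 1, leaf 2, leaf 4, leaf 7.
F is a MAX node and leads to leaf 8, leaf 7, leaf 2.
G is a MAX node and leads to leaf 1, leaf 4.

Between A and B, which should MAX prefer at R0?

B

C (MAX): max(2, 4, 9, 6) = 9
D (MAX): max(1, 2) = 2
E (MAX): max(1, 2, 4, 7) = 7
A (MIN): min(9, 2, 7) = 2
F (MAX): max(8, 7, 2) = 8
G (MAX): max(1, 4) = 4
B (MIN): min(8, 4) = 4
MAX prefers the higher value; A=2, B=4. B is better since 4 > 2.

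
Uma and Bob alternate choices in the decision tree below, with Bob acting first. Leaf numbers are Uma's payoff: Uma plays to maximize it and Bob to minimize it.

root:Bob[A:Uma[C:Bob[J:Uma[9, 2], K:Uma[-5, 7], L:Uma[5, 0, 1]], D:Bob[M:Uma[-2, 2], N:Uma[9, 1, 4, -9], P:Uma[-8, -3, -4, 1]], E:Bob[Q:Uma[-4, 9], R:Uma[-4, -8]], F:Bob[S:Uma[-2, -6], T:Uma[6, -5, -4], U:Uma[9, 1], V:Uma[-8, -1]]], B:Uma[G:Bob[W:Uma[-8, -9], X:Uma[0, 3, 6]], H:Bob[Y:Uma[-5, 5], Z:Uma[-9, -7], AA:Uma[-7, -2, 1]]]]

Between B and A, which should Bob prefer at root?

W (Uma): max(-8, -9) = -8
X (Uma): max(0, 3, 6) = 6
G (Bob): min(-8, 6) = -8
Y (Uma): max(-5, 5) = 5
Z (Uma): max(-9, -7) = -7
AA (Uma): max(-7, -2, 1) = 1
H (Bob): min(5, -7, 1) = -7
B (Uma): max(-8, -7) = -7
J (Uma): max(9, 2) = 9
K (Uma): max(-5, 7) = 7
L (Uma): max(5, 0, 1) = 5
C (Bob): min(9, 7, 5) = 5
M (Uma): max(-2, 2) = 2
N (Uma): max(9, 1, 4, -9) = 9
P (Uma): max(-8, -3, -4, 1) = 1
D (Bob): min(2, 9, 1) = 1
Q (Uma): max(-4, 9) = 9
R (Uma): max(-4, -8) = -4
E (Bob): min(9, -4) = -4
S (Uma): max(-2, -6) = -2
T (Uma): max(6, -5, -4) = 6
U (Uma): max(9, 1) = 9
V (Uma): max(-8, -1) = -1
F (Bob): min(-2, 6, 9, -1) = -2
A (Uma): max(5, 1, -4, -2) = 5
Bob prefers the lower value; B=-7, A=5. B is better since -7 < 5.

B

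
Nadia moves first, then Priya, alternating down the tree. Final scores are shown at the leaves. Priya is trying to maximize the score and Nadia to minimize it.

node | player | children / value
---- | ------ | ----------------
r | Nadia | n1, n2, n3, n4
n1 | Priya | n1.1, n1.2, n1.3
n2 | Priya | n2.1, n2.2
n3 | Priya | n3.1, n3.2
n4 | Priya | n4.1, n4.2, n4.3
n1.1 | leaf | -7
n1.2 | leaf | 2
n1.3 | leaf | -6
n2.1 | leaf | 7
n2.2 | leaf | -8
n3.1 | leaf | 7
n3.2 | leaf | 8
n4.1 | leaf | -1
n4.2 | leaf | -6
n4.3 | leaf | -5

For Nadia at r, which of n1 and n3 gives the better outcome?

n1

n1 (Priya): max(-7, 2, -6) = 2
n3 (Priya): max(7, 8) = 8
Nadia prefers the lower value; n1=2, n3=8. n1 is better since 2 < 8.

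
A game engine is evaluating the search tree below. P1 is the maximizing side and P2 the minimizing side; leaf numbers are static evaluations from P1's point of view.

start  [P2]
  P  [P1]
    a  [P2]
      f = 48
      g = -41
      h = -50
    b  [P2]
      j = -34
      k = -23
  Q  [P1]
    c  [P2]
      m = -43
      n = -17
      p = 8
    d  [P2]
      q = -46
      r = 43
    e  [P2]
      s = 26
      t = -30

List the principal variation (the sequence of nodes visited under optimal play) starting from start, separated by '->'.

a (P2): min(48, -41, -50) = -50
b (P2): min(-34, -23) = -34
P (P1): max(-50, -34) = -34
c (P2): min(-43, -17, 8) = -43
d (P2): min(-46, 43) = -46
e (P2): min(26, -30) = -30
Q (P1): max(-43, -46, -30) = -30
start (P2): min(-34, -30) = -34
At start, P2 picks P (lowest: -34).
At P, P1 picks b (highest: -34).
At b, P2 picks j (lowest: -34).
Terminal value -34.

start -> P -> b -> j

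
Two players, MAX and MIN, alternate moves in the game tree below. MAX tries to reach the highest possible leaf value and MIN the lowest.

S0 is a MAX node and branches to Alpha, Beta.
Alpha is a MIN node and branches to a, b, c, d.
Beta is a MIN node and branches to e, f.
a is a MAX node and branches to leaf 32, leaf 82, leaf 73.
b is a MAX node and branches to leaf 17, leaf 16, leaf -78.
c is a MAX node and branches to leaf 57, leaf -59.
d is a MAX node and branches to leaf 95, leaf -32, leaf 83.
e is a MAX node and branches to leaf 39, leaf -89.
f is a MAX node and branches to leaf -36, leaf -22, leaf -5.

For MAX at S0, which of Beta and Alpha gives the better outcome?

e (MAX): max(39, -89) = 39
f (MAX): max(-36, -22, -5) = -5
Beta (MIN): min(39, -5) = -5
a (MAX): max(32, 82, 73) = 82
b (MAX): max(17, 16, -78) = 17
c (MAX): max(57, -59) = 57
d (MAX): max(95, -32, 83) = 95
Alpha (MIN): min(82, 17, 57, 95) = 17
MAX prefers the higher value; Beta=-5, Alpha=17. Alpha is better since 17 > -5.

Alpha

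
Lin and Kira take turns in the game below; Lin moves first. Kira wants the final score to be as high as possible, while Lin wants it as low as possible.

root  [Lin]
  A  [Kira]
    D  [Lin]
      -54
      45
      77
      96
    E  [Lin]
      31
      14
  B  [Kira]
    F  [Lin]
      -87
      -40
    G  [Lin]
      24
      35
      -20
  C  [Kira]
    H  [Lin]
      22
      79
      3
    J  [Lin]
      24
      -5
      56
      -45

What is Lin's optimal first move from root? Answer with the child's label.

D (Lin): min(-54, 45, 77, 96) = -54
E (Lin): min(31, 14) = 14
A (Kira): max(-54, 14) = 14
F (Lin): min(-87, -40) = -87
G (Lin): min(24, 35, -20) = -20
B (Kira): max(-87, -20) = -20
H (Lin): min(22, 79, 3) = 3
J (Lin): min(24, -5, 56, -45) = -45
C (Kira): max(3, -45) = 3
root (Lin): min(14, -20, 3) = -20
Lin at root wants the lowest of {A=14, B=-20, C=3}, so chooses B.

B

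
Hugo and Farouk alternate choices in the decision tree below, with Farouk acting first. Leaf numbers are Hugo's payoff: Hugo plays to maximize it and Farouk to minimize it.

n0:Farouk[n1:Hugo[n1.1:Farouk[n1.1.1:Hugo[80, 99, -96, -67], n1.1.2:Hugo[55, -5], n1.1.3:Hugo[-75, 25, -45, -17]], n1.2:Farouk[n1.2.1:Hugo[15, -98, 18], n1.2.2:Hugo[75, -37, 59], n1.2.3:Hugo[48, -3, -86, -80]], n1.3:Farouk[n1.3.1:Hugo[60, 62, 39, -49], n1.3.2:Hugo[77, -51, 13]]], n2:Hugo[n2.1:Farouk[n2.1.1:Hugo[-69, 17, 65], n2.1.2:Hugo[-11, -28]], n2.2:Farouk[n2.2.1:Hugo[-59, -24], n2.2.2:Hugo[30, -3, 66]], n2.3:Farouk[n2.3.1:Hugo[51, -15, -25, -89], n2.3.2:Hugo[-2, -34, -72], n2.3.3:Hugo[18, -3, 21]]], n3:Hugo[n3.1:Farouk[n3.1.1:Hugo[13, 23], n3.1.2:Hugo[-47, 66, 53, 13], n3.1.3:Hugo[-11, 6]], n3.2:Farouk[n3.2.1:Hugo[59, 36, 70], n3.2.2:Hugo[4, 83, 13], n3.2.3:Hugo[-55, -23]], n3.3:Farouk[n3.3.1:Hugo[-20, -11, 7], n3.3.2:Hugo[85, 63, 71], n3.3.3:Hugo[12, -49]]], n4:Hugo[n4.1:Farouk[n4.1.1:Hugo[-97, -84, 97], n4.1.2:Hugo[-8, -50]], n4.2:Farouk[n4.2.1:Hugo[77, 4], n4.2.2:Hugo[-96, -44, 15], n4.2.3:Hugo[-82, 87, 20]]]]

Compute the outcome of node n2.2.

-24

n2.2.1 (Hugo): max(-59, -24) = -24
n2.2.2 (Hugo): max(30, -3, 66) = 66
n2.2 (Farouk): min(-24, 66) = -24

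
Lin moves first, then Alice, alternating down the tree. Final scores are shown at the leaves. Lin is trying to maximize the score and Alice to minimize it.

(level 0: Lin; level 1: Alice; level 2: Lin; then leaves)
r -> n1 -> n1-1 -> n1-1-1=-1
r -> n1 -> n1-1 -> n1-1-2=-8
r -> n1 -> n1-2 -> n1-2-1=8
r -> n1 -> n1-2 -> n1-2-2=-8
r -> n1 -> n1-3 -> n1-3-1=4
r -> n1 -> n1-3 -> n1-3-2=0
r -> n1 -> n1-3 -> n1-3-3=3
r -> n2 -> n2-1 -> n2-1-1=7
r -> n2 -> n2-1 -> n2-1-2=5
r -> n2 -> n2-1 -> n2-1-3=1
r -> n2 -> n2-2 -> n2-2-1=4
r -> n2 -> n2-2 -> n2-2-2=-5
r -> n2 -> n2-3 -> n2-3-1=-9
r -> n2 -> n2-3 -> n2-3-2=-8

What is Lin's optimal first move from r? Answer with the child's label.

n1

n1-1 (Lin): max(-1, -8) = -1
n1-2 (Lin): max(8, -8) = 8
n1-3 (Lin): max(4, 0, 3) = 4
n1 (Alice): min(-1, 8, 4) = -1
n2-1 (Lin): max(7, 5, 1) = 7
n2-2 (Lin): max(4, -5) = 4
n2-3 (Lin): max(-9, -8) = -8
n2 (Alice): min(7, 4, -8) = -8
r (Lin): max(-1, -8) = -1
Lin at r wants the highest of {n1=-1, n2=-8}, so chooses n1.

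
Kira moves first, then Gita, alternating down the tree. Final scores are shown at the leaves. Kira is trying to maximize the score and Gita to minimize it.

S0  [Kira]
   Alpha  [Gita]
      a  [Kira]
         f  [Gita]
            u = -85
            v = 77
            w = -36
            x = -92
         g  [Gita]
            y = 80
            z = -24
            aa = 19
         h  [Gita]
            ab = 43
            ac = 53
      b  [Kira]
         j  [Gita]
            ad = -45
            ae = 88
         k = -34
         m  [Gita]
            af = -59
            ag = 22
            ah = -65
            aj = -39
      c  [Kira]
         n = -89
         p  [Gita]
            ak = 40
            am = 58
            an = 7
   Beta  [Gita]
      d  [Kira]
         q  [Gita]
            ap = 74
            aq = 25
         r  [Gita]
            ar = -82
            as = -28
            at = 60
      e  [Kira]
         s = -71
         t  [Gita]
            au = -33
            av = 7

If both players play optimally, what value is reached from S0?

f (Gita): min(-85, 77, -36, -92) = -92
g (Gita): min(80, -24, 19) = -24
h (Gita): min(43, 53) = 43
a (Kira): max(-92, -24, 43) = 43
j (Gita): min(-45, 88) = -45
m (Gita): min(-59, 22, -65, -39) = -65
b (Kira): max(-45, -34, -65) = -34
p (Gita): min(40, 58, 7) = 7
c (Kira): max(-89, 7) = 7
Alpha (Gita): min(43, -34, 7) = -34
q (Gita): min(74, 25) = 25
r (Gita): min(-82, -28, 60) = -82
d (Kira): max(25, -82) = 25
t (Gita): min(-33, 7) = -33
e (Kira): max(-71, -33) = -33
Beta (Gita): min(25, -33) = -33
S0 (Kira): max(-34, -33) = -33

-33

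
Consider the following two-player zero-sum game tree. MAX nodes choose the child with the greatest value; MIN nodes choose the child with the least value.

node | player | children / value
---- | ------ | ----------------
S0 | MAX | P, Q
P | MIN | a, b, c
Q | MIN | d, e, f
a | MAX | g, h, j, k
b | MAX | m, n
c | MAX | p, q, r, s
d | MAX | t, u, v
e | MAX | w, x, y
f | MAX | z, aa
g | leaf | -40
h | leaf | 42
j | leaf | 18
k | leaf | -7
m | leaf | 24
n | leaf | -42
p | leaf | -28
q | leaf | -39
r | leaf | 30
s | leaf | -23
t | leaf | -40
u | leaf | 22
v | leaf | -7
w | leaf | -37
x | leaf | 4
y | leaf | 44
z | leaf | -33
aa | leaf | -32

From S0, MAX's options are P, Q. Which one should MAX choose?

P

a (MAX): max(-40, 42, 18, -7) = 42
b (MAX): max(24, -42) = 24
c (MAX): max(-28, -39, 30, -23) = 30
P (MIN): min(42, 24, 30) = 24
d (MAX): max(-40, 22, -7) = 22
e (MAX): max(-37, 4, 44) = 44
f (MAX): max(-33, -32) = -32
Q (MIN): min(22, 44, -32) = -32
S0 (MAX): max(24, -32) = 24
MAX at S0 wants the highest of {P=24, Q=-32}, so chooses P.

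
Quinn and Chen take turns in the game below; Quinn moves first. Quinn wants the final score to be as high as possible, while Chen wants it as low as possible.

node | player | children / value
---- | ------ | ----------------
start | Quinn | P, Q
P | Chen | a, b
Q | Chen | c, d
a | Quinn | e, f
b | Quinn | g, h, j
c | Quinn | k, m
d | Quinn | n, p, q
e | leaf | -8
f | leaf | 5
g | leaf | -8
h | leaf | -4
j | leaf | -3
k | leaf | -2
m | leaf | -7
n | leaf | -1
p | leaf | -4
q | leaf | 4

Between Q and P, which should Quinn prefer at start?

Q

c (Quinn): max(-2, -7) = -2
d (Quinn): max(-1, -4, 4) = 4
Q (Chen): min(-2, 4) = -2
a (Quinn): max(-8, 5) = 5
b (Quinn): max(-8, -4, -3) = -3
P (Chen): min(5, -3) = -3
Quinn prefers the higher value; Q=-2, P=-3. Q is better since -2 > -3.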